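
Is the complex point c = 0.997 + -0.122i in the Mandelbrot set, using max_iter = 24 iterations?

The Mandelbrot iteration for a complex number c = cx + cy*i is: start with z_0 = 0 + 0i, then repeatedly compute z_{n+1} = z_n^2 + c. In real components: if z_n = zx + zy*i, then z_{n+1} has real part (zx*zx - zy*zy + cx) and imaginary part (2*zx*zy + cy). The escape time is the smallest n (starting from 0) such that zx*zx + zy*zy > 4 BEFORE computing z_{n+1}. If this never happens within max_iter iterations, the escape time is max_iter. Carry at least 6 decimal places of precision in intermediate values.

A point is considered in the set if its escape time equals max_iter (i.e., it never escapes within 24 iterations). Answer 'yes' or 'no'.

z_0 = 0 + 0i, c = 0.9970 + -0.1220i
Iter 1: z = 0.9970 + -0.1220i, |z|^2 = 1.0089
Iter 2: z = 1.9761 + -0.3653i, |z|^2 = 4.0385
Escaped at iteration 2

Answer: no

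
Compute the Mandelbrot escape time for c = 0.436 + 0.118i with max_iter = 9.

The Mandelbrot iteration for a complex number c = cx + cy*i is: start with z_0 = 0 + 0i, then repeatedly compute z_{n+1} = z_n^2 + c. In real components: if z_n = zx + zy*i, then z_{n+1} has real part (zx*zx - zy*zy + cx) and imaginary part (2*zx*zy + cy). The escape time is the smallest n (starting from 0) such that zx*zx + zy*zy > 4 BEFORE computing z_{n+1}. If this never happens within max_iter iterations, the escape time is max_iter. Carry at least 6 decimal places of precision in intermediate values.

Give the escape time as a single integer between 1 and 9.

z_0 = 0 + 0i, c = 0.4360 + 0.1180i
Iter 1: z = 0.4360 + 0.1180i, |z|^2 = 0.2040
Iter 2: z = 0.6122 + 0.2209i, |z|^2 = 0.4235
Iter 3: z = 0.7620 + 0.3885i, |z|^2 = 0.7315
Iter 4: z = 0.8657 + 0.7100i, |z|^2 = 1.2535
Iter 5: z = 0.6814 + 1.3472i, |z|^2 = 2.2793
Iter 6: z = -0.9148 + 1.9539i, |z|^2 = 4.6544
Escaped at iteration 6

Answer: 6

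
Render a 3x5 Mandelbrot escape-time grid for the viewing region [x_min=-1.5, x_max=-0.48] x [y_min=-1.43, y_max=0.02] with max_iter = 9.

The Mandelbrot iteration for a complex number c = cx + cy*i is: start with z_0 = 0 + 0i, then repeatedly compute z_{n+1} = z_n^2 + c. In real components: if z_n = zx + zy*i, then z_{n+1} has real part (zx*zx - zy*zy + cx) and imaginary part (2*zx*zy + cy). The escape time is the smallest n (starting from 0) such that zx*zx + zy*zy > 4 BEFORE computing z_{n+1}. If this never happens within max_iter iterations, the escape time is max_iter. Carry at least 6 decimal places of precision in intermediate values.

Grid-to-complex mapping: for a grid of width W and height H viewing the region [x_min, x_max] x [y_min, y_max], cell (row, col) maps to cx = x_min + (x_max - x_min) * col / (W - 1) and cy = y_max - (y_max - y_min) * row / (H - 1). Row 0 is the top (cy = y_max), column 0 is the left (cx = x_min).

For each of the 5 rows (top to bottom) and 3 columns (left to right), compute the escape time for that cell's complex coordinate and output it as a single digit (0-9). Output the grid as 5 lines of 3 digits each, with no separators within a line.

Answer: 999
499
348
234
122

Derivation:
(row=0, col=0): c = -1.5000 + 0.0200i → escape time 9
(row=0, col=1): c = -0.9900 + 0.0200i → escape time 9
(row=0, col=2): c = -0.4800 + 0.0200i → escape time 9
(row=1, col=0): c = -1.5000 + -0.3425i → escape time 4
(row=1, col=1): c = -0.9900 + -0.3425i → escape time 9
(row=1, col=2): c = -0.4800 + -0.3425i → escape time 9
(row=2, col=0): c = -1.5000 + -0.7050i → escape time 3
(row=2, col=1): c = -0.9900 + -0.7050i → escape time 4
(row=2, col=2): c = -0.4800 + -0.7050i → escape time 8
(row=3, col=0): c = -1.5000 + -1.0675i → escape time 2
(row=3, col=1): c = -0.9900 + -1.0675i → escape time 3
(row=3, col=2): c = -0.4800 + -1.0675i → escape time 4
(row=4, col=0): c = -1.5000 + -1.4300i → escape time 1
(row=4, col=1): c = -0.9900 + -1.4300i → escape time 2
(row=4, col=2): c = -0.4800 + -1.4300i → escape time 2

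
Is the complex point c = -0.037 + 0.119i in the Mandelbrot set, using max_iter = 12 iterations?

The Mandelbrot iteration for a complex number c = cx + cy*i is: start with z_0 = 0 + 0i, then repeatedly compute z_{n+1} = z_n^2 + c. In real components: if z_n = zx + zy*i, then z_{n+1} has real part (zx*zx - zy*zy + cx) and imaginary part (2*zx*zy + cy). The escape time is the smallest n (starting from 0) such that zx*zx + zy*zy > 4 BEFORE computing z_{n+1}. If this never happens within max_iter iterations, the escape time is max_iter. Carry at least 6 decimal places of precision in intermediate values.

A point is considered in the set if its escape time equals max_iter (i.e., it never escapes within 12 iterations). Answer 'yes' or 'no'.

Answer: yes

Derivation:
z_0 = 0 + 0i, c = -0.0370 + 0.1190i
Iter 1: z = -0.0370 + 0.1190i, |z|^2 = 0.0155
Iter 2: z = -0.0498 + 0.1102i, |z|^2 = 0.0146
Iter 3: z = -0.0467 + 0.1080i, |z|^2 = 0.0138
Iter 4: z = -0.0465 + 0.1089i, |z|^2 = 0.0140
Iter 5: z = -0.0467 + 0.1089i, |z|^2 = 0.0140
Iter 6: z = -0.0467 + 0.1088i, |z|^2 = 0.0140
Iter 7: z = -0.0467 + 0.1088i, |z|^2 = 0.0140
Iter 8: z = -0.0467 + 0.1088i, |z|^2 = 0.0140
Iter 9: z = -0.0467 + 0.1088i, |z|^2 = 0.0140
Iter 10: z = -0.0467 + 0.1088i, |z|^2 = 0.0140
Iter 11: z = -0.0467 + 0.1088i, |z|^2 = 0.0140
Did not escape in 12 iterations → in set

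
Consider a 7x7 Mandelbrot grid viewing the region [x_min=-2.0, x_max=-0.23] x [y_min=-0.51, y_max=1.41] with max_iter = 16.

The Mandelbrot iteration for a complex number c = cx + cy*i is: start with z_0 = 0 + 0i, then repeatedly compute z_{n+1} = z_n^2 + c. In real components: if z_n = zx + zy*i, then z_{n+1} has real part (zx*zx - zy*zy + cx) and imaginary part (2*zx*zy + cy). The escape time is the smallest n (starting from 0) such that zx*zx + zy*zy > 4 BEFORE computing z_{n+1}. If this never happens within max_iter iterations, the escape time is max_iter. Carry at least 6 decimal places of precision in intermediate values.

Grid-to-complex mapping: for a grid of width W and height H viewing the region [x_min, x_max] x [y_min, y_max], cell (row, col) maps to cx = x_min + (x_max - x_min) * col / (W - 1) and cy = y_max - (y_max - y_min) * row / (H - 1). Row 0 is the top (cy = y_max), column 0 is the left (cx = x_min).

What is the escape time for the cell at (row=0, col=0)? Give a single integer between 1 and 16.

z_0 = 0 + 0i, c = -2.0000 + 1.4100i
Iter 1: z = -2.0000 + 1.4100i, |z|^2 = 5.9881
Escaped at iteration 1

Answer: 1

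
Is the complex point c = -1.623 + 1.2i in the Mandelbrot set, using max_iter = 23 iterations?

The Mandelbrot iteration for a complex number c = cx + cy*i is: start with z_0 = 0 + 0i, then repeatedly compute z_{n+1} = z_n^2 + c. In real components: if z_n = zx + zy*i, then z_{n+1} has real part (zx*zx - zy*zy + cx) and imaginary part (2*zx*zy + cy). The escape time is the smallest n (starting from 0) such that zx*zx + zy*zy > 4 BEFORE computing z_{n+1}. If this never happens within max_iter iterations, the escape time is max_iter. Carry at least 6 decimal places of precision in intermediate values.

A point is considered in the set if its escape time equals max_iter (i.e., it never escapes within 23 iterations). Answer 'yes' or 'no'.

z_0 = 0 + 0i, c = -1.6230 + 1.2000i
Iter 1: z = -1.6230 + 1.2000i, |z|^2 = 4.0741
Escaped at iteration 1

Answer: no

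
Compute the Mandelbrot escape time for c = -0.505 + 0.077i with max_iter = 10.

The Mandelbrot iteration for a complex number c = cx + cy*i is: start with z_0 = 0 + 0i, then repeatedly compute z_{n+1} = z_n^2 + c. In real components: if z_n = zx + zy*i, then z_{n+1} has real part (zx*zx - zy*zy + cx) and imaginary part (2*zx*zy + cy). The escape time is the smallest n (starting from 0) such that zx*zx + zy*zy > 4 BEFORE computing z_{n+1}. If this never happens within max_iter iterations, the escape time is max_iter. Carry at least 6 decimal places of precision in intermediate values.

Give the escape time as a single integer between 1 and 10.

Answer: 10

Derivation:
z_0 = 0 + 0i, c = -0.5050 + 0.0770i
Iter 1: z = -0.5050 + 0.0770i, |z|^2 = 0.2610
Iter 2: z = -0.2559 + -0.0008i, |z|^2 = 0.0655
Iter 3: z = -0.4395 + 0.0774i, |z|^2 = 0.1992
Iter 4: z = -0.3178 + 0.0090i, |z|^2 = 0.1011
Iter 5: z = -0.4041 + 0.0713i, |z|^2 = 0.1684
Iter 6: z = -0.3468 + 0.0194i, |z|^2 = 0.1207
Iter 7: z = -0.3851 + 0.0636i, |z|^2 = 0.1523
Iter 8: z = -0.3607 + 0.0280i, |z|^2 = 0.1309
Iter 9: z = -0.3757 + 0.0568i, |z|^2 = 0.1443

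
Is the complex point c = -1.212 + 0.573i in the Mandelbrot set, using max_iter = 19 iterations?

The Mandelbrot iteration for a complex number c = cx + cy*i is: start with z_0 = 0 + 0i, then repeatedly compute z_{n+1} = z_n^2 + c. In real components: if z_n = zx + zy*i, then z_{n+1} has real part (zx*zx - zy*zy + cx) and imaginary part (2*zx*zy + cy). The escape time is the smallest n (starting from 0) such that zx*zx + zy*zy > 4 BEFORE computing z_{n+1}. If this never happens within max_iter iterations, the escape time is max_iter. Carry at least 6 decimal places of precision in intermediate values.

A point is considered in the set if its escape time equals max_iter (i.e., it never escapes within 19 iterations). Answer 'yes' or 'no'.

z_0 = 0 + 0i, c = -1.2120 + 0.5730i
Iter 1: z = -1.2120 + 0.5730i, |z|^2 = 1.7973
Iter 2: z = -0.0714 + -0.8160i, |z|^2 = 0.6709
Iter 3: z = -1.8727 + 0.6895i, |z|^2 = 3.9823
Iter 4: z = 1.8195 + -2.0094i, |z|^2 = 7.3484
Escaped at iteration 4

Answer: no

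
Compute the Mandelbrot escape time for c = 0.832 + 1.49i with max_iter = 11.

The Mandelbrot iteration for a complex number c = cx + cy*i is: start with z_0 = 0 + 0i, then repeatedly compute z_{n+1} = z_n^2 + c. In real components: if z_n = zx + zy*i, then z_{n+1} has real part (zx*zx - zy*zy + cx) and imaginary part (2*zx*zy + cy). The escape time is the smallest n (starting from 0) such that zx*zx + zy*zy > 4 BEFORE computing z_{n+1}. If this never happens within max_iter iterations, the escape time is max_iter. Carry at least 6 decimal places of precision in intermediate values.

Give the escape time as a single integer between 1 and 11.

Answer: 2

Derivation:
z_0 = 0 + 0i, c = 0.8320 + 1.4900i
Iter 1: z = 0.8320 + 1.4900i, |z|^2 = 2.9123
Iter 2: z = -0.6959 + 3.9694i, |z|^2 = 16.2401
Escaped at iteration 2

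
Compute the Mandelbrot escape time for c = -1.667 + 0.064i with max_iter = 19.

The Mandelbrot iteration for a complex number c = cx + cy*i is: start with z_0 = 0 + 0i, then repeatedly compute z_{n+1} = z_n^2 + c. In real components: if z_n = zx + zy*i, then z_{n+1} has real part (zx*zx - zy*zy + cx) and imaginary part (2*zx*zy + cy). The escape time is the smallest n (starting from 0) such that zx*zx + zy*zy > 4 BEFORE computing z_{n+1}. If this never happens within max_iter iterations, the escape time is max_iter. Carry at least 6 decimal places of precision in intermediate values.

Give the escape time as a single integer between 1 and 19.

Answer: 6

Derivation:
z_0 = 0 + 0i, c = -1.6670 + 0.0640i
Iter 1: z = -1.6670 + 0.0640i, |z|^2 = 2.7830
Iter 2: z = 1.1078 + -0.1494i, |z|^2 = 1.2495
Iter 3: z = -0.4621 + -0.2670i, |z|^2 = 0.2848
Iter 4: z = -1.5247 + 0.3107i, |z|^2 = 2.4213
Iter 5: z = 0.5612 + -0.8835i, |z|^2 = 1.0956
Iter 6: z = -2.1327 + -0.9277i, |z|^2 = 5.4089
Escaped at iteration 6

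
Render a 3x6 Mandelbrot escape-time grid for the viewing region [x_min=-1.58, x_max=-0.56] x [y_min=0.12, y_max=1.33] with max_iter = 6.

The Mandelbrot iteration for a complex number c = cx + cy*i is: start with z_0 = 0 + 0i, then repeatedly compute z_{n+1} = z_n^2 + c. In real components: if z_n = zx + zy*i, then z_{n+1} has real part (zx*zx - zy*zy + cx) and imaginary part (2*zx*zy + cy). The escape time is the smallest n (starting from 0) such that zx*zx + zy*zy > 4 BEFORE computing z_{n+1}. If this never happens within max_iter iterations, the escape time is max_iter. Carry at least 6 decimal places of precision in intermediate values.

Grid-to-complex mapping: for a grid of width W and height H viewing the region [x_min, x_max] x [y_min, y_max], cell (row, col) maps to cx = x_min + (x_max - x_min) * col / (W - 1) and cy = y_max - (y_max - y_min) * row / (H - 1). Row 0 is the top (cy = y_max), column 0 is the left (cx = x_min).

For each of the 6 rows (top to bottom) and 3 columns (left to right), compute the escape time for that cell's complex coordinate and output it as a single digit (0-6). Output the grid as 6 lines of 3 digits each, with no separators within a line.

(row=0, col=0): c = -1.5800 + 1.3300i → escape time 1
(row=0, col=1): c = -1.0700 + 1.3300i → escape time 2
(row=0, col=2): c = -0.5600 + 1.3300i → escape time 2
(row=1, col=0): c = -1.5800 + 1.0880i → escape time 2
(row=1, col=1): c = -1.0700 + 1.0880i → escape time 3
(row=1, col=2): c = -0.5600 + 1.0880i → escape time 3
(row=2, col=0): c = -1.5800 + 0.8460i → escape time 3
(row=2, col=1): c = -1.0700 + 0.8460i → escape time 3
(row=2, col=2): c = -0.5600 + 0.8460i → escape time 4
(row=3, col=0): c = -1.5800 + 0.6040i → escape time 3
(row=3, col=1): c = -1.0700 + 0.6040i → escape time 4
(row=3, col=2): c = -0.5600 + 0.6040i → escape time 6
(row=4, col=0): c = -1.5800 + 0.3620i → escape time 4
(row=4, col=1): c = -1.0700 + 0.3620i → escape time 6
(row=4, col=2): c = -0.5600 + 0.3620i → escape time 6
(row=5, col=0): c = -1.5800 + 0.1200i → escape time 6
(row=5, col=1): c = -1.0700 + 0.1200i → escape time 6
(row=5, col=2): c = -0.5600 + 0.1200i → escape time 6

Answer: 122
233
334
346
466
666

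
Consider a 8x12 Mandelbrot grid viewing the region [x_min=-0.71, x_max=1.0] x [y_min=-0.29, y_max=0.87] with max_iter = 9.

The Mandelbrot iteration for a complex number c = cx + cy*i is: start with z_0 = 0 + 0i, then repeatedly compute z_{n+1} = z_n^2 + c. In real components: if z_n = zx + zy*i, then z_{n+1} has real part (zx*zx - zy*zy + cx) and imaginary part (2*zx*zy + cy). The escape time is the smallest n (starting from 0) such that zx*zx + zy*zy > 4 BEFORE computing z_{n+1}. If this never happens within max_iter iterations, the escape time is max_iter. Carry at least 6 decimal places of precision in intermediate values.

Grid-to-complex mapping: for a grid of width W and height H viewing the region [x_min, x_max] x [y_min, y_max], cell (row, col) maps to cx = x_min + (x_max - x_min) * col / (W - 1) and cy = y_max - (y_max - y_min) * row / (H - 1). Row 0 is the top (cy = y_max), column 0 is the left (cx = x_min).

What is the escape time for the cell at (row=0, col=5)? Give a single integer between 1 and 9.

z_0 = 0 + 0i, c = 0.5114 + 0.8700i
Iter 1: z = 0.5114 + 0.8700i, |z|^2 = 1.0185
Iter 2: z = 0.0161 + 1.7599i, |z|^2 = 3.0975
Iter 3: z = -2.5855 + 0.9266i, |z|^2 = 7.5435
Escaped at iteration 3

Answer: 3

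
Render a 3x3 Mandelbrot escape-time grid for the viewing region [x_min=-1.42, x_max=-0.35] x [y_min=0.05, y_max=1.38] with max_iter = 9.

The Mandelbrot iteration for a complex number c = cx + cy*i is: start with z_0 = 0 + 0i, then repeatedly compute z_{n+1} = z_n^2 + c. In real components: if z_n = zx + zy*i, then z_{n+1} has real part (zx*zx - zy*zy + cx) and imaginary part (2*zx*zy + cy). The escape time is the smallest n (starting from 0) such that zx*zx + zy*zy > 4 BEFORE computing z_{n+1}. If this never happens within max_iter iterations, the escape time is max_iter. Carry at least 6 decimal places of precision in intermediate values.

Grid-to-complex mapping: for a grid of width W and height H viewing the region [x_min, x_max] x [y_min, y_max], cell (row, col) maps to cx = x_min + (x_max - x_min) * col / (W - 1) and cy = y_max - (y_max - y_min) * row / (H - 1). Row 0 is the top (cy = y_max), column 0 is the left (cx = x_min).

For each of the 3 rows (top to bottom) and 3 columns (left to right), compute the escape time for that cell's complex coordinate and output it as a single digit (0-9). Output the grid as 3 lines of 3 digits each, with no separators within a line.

Answer: 222
349
999

Derivation:
(row=0, col=0): c = -1.4200 + 1.3800i → escape time 2
(row=0, col=1): c = -0.8850 + 1.3800i → escape time 2
(row=0, col=2): c = -0.3500 + 1.3800i → escape time 2
(row=1, col=0): c = -1.4200 + 0.7150i → escape time 3
(row=1, col=1): c = -0.8850 + 0.7150i → escape time 4
(row=1, col=2): c = -0.3500 + 0.7150i → escape time 9
(row=2, col=0): c = -1.4200 + 0.0500i → escape time 9
(row=2, col=1): c = -0.8850 + 0.0500i → escape time 9
(row=2, col=2): c = -0.3500 + 0.0500i → escape time 9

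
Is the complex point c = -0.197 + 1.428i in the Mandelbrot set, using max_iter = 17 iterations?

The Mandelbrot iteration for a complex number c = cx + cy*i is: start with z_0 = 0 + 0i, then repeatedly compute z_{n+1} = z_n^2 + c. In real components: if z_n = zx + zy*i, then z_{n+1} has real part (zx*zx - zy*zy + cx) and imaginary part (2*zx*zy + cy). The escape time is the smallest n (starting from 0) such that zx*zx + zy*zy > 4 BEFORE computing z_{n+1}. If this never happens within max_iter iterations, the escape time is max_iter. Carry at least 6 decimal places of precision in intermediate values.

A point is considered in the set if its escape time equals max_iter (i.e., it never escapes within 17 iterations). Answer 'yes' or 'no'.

z_0 = 0 + 0i, c = -0.1970 + 1.4280i
Iter 1: z = -0.1970 + 1.4280i, |z|^2 = 2.0780
Iter 2: z = -2.1974 + 0.8654i, |z|^2 = 5.5773
Escaped at iteration 2

Answer: no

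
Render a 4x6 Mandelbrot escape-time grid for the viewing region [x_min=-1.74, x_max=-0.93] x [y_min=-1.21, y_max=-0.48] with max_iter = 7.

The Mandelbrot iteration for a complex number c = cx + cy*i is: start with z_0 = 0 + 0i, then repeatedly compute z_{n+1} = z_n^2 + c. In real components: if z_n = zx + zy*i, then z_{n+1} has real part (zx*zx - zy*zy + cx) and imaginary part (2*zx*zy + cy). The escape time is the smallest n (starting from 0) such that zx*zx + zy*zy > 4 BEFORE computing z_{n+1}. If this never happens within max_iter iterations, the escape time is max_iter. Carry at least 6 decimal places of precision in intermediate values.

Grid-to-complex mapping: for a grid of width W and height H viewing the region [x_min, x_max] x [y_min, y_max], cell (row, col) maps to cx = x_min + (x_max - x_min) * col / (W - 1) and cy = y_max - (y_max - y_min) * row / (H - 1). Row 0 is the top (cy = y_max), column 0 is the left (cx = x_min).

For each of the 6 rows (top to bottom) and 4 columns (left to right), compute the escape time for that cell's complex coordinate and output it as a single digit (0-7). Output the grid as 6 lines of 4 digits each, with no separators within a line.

Answer: 3355
3334
2334
2333
1233
1223

Derivation:
(row=0, col=0): c = -1.7400 + -0.4800i → escape time 3
(row=0, col=1): c = -1.4700 + -0.4800i → escape time 3
(row=0, col=2): c = -1.2000 + -0.4800i → escape time 5
(row=0, col=3): c = -0.9300 + -0.4800i → escape time 5
(row=1, col=0): c = -1.7400 + -0.6260i → escape time 3
(row=1, col=1): c = -1.4700 + -0.6260i → escape time 3
(row=1, col=2): c = -1.2000 + -0.6260i → escape time 3
(row=1, col=3): c = -0.9300 + -0.6260i → escape time 4
(row=2, col=0): c = -1.7400 + -0.7720i → escape time 2
(row=2, col=1): c = -1.4700 + -0.7720i → escape time 3
(row=2, col=2): c = -1.2000 + -0.7720i → escape time 3
(row=2, col=3): c = -0.9300 + -0.7720i → escape time 4
(row=3, col=0): c = -1.7400 + -0.9180i → escape time 2
(row=3, col=1): c = -1.4700 + -0.9180i → escape time 3
(row=3, col=2): c = -1.2000 + -0.9180i → escape time 3
(row=3, col=3): c = -0.9300 + -0.9180i → escape time 3
(row=4, col=0): c = -1.7400 + -1.0640i → escape time 1
(row=4, col=1): c = -1.4700 + -1.0640i → escape time 2
(row=4, col=2): c = -1.2000 + -1.0640i → escape time 3
(row=4, col=3): c = -0.9300 + -1.0640i → escape time 3
(row=5, col=0): c = -1.7400 + -1.2100i → escape time 1
(row=5, col=1): c = -1.4700 + -1.2100i → escape time 2
(row=5, col=2): c = -1.2000 + -1.2100i → escape time 2
(row=5, col=3): c = -0.9300 + -1.2100i → escape time 3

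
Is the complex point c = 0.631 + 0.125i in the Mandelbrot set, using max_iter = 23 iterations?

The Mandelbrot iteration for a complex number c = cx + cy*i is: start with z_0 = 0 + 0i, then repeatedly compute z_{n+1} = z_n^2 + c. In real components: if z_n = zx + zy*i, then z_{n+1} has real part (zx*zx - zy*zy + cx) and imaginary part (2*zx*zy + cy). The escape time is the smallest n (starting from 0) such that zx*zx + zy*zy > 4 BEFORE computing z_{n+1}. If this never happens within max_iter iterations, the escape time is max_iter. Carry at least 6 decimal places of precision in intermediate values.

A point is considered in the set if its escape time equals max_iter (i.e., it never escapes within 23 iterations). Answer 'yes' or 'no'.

Answer: no

Derivation:
z_0 = 0 + 0i, c = 0.6310 + 0.1250i
Iter 1: z = 0.6310 + 0.1250i, |z|^2 = 0.4138
Iter 2: z = 1.0135 + 0.2828i, |z|^2 = 1.1072
Iter 3: z = 1.5783 + 0.6982i, |z|^2 = 2.9785
Iter 4: z = 2.6346 + 2.3288i, |z|^2 = 12.3646
Escaped at iteration 4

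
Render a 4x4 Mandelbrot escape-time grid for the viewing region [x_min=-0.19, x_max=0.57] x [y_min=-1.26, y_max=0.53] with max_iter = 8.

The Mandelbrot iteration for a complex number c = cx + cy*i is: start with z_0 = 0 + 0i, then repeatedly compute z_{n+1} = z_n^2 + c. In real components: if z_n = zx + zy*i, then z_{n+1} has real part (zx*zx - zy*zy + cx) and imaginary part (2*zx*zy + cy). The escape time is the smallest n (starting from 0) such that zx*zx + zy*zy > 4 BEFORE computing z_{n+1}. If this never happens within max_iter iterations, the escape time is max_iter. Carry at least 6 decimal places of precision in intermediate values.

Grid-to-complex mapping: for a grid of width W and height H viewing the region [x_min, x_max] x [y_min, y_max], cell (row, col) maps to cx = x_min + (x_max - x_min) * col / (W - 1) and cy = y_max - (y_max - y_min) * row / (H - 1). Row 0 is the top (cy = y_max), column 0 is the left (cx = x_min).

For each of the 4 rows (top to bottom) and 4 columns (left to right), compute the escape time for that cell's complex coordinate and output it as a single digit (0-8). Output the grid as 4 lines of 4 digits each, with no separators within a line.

(row=0, col=0): c = -0.1900 + 0.5300i → escape time 8
(row=0, col=1): c = 0.0633 + 0.5300i → escape time 8
(row=0, col=2): c = 0.3167 + 0.5300i → escape time 8
(row=0, col=3): c = 0.5700 + 0.5300i → escape time 4
(row=1, col=0): c = -0.1900 + -0.0667i → escape time 8
(row=1, col=1): c = 0.0633 + -0.0667i → escape time 8
(row=1, col=2): c = 0.3167 + -0.0667i → escape time 8
(row=1, col=3): c = 0.5700 + -0.0667i → escape time 4
(row=2, col=0): c = -0.1900 + -0.6633i → escape time 8
(row=2, col=1): c = 0.0633 + -0.6633i → escape time 8
(row=2, col=2): c = 0.3167 + -0.6633i → escape time 8
(row=2, col=3): c = 0.5700 + -0.6633i → escape time 3
(row=3, col=0): c = -0.1900 + -1.2600i → escape time 3
(row=3, col=1): c = 0.0633 + -1.2600i → escape time 2
(row=3, col=2): c = 0.3167 + -1.2600i → escape time 2
(row=3, col=3): c = 0.5700 + -1.2600i → escape time 2

Answer: 8884
8884
8883
3222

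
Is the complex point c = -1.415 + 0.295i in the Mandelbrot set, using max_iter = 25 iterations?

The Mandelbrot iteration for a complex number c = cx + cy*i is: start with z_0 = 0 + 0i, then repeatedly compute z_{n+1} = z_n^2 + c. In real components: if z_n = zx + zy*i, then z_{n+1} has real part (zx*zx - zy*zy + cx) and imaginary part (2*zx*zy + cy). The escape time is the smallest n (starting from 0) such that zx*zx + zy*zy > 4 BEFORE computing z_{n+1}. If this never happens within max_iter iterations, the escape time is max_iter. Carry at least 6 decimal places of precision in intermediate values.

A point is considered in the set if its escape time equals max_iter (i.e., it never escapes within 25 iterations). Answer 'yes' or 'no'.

z_0 = 0 + 0i, c = -1.4150 + 0.2950i
Iter 1: z = -1.4150 + 0.2950i, |z|^2 = 2.0893
Iter 2: z = 0.5002 + -0.5398i, |z|^2 = 0.5416
Iter 3: z = -1.4562 + -0.2451i, |z|^2 = 2.1807
Iter 4: z = 0.6456 + 1.0087i, |z|^2 = 1.4343
Iter 5: z = -2.0158 + 1.5974i, |z|^2 = 6.6153
Escaped at iteration 5

Answer: no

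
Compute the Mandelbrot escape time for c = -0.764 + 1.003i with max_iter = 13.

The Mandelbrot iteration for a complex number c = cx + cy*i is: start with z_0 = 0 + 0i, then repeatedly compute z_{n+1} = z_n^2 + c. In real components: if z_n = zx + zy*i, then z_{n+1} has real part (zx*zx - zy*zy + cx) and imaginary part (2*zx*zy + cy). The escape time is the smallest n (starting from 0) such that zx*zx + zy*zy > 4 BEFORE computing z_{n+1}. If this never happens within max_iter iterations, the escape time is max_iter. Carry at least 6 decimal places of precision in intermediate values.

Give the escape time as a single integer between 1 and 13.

Answer: 3

Derivation:
z_0 = 0 + 0i, c = -0.7640 + 1.0030i
Iter 1: z = -0.7640 + 1.0030i, |z|^2 = 1.5897
Iter 2: z = -1.1863 + -0.5296i, |z|^2 = 1.6878
Iter 3: z = 0.3629 + 2.2595i, |z|^2 = 5.2370
Escaped at iteration 3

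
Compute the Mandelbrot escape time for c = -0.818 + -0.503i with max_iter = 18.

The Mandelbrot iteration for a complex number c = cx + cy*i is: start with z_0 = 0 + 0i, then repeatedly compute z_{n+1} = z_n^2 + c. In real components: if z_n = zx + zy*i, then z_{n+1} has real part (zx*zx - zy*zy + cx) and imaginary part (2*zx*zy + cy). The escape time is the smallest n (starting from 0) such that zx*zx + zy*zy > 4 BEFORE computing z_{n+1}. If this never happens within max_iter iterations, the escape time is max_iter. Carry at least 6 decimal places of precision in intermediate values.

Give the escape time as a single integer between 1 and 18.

z_0 = 0 + 0i, c = -0.8180 + -0.5030i
Iter 1: z = -0.8180 + -0.5030i, |z|^2 = 0.9221
Iter 2: z = -0.4019 + 0.3199i, |z|^2 = 0.2639
Iter 3: z = -0.7588 + -0.7601i, |z|^2 = 1.1536
Iter 4: z = -0.8200 + 0.6506i, |z|^2 = 1.0957
Iter 5: z = -0.5689 + -1.5700i, |z|^2 = 2.7886
Iter 6: z = -2.9592 + 1.2835i, |z|^2 = 10.4041
Escaped at iteration 6

Answer: 6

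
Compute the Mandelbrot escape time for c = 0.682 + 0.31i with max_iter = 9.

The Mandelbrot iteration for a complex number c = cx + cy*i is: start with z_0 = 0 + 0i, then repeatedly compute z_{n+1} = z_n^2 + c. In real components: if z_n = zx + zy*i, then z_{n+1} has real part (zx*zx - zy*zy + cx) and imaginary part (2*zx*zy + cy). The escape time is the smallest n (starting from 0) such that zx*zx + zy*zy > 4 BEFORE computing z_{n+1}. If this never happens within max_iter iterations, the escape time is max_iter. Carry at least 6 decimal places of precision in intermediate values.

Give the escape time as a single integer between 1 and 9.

z_0 = 0 + 0i, c = 0.6820 + 0.3100i
Iter 1: z = 0.6820 + 0.3100i, |z|^2 = 0.5612
Iter 2: z = 1.0510 + 0.7328i, |z|^2 = 1.6417
Iter 3: z = 1.2496 + 1.8505i, |z|^2 = 4.9857
Escaped at iteration 3

Answer: 3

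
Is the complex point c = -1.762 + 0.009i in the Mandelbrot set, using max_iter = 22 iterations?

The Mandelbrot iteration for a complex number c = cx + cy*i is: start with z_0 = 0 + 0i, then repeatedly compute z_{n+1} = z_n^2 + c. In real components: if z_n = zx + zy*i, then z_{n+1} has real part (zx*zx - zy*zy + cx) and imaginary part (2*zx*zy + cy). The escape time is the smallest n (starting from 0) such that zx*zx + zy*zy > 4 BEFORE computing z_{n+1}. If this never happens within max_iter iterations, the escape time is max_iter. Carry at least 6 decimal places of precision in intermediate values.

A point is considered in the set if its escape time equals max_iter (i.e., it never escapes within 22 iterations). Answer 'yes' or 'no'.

Answer: yes

Derivation:
z_0 = 0 + 0i, c = -1.7620 + 0.0090i
Iter 1: z = -1.7620 + 0.0090i, |z|^2 = 3.1047
Iter 2: z = 1.3426 + -0.0227i, |z|^2 = 1.8030
Iter 3: z = 0.0400 + -0.0520i, |z|^2 = 0.0043
Iter 4: z = -1.7631 + 0.0048i, |z|^2 = 3.1086
Iter 5: z = 1.3465 + -0.0081i, |z|^2 = 1.8132
Iter 6: z = 0.0511 + -0.0128i, |z|^2 = 0.0028
Iter 7: z = -1.7596 + 0.0077i, |z|^2 = 3.0961
Iter 8: z = 1.3340 + -0.0181i, |z|^2 = 1.7798
Iter 9: z = 0.0172 + -0.0392i, |z|^2 = 0.0018
Iter 10: z = -1.7632 + 0.0077i, |z|^2 = 3.1091
Iter 11: z = 1.3470 + -0.0180i, |z|^2 = 1.8147
Iter 12: z = 0.0520 + -0.0394i, |z|^2 = 0.0043
Iter 13: z = -1.7609 + 0.0049i, |z|^2 = 3.1006
Iter 14: z = 1.3386 + -0.0082i, |z|^2 = 1.7918
Iter 15: z = 0.0297 + -0.0131i, |z|^2 = 0.0011
Iter 16: z = -1.7613 + 0.0082i, |z|^2 = 3.1022
Iter 17: z = 1.3401 + -0.0200i, |z|^2 = 1.7962
Iter 18: z = 0.0334 + -0.0445i, |z|^2 = 0.0031
Iter 19: z = -1.7629 + 0.0060i, |z|^2 = 3.1077
Iter 20: z = 1.3457 + -0.0122i, |z|^2 = 1.8110
Iter 21: z = 0.0487 + -0.0240i, |z|^2 = 0.0029
Did not escape in 22 iterations → in set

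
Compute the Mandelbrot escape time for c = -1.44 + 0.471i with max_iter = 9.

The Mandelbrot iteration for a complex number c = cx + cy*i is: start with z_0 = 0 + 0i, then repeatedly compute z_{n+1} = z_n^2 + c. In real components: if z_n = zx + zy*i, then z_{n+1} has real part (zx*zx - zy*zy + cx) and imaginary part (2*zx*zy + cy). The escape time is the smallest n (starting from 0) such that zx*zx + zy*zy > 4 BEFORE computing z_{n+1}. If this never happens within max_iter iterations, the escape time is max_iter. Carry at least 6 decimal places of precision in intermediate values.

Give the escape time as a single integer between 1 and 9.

z_0 = 0 + 0i, c = -1.4400 + 0.4710i
Iter 1: z = -1.4400 + 0.4710i, |z|^2 = 2.2954
Iter 2: z = 0.4118 + -0.8855i, |z|^2 = 0.9536
Iter 3: z = -2.0545 + -0.2582i, |z|^2 = 4.2878
Escaped at iteration 3

Answer: 3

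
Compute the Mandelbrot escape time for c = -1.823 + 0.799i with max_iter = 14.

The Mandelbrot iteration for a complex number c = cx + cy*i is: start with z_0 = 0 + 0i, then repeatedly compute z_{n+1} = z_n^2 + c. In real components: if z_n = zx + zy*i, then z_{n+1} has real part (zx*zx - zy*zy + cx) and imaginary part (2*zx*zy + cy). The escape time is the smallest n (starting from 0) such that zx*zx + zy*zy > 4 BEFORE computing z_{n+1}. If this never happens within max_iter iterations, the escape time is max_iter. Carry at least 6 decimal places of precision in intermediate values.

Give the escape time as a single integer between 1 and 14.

z_0 = 0 + 0i, c = -1.8230 + 0.7990i
Iter 1: z = -1.8230 + 0.7990i, |z|^2 = 3.9617
Iter 2: z = 0.8619 + -2.1142i, |z|^2 = 5.2126
Escaped at iteration 2

Answer: 2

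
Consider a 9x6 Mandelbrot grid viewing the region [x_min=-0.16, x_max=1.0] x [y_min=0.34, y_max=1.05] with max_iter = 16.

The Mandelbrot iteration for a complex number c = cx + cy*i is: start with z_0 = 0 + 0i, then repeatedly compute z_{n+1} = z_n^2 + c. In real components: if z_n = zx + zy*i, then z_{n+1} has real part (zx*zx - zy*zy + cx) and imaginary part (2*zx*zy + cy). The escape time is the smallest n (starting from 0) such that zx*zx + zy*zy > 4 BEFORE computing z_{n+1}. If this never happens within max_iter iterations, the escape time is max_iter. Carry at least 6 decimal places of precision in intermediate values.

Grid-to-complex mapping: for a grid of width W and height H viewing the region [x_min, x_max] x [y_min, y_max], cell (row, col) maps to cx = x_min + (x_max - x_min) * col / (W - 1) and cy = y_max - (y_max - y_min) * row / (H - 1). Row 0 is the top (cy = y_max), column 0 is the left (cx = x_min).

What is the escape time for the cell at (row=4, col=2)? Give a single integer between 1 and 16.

z_0 = 0 + 0i, c = 0.1300 + 0.4820i
Iter 1: z = 0.1300 + 0.4820i, |z|^2 = 0.2492
Iter 2: z = -0.0854 + 0.6073i, |z|^2 = 0.3761
Iter 3: z = -0.2315 + 0.3782i, |z|^2 = 0.1967
Iter 4: z = 0.0405 + 0.3068i, |z|^2 = 0.0958
Iter 5: z = 0.0375 + 0.5069i, |z|^2 = 0.2583
Iter 6: z = -0.1255 + 0.5200i, |z|^2 = 0.2862
Iter 7: z = -0.1247 + 0.3515i, |z|^2 = 0.1391
Iter 8: z = 0.0220 + 0.3944i, |z|^2 = 0.1560
Iter 9: z = -0.0251 + 0.4994i, |z|^2 = 0.2500
Iter 10: z = -0.1187 + 0.4570i, |z|^2 = 0.2229
Iter 11: z = -0.0647 + 0.3735i, |z|^2 = 0.1437
Iter 12: z = -0.0053 + 0.4336i, |z|^2 = 0.1881
Iter 13: z = -0.0580 + 0.4774i, |z|^2 = 0.2313
Iter 14: z = -0.0946 + 0.4266i, |z|^2 = 0.1909
Iter 15: z = -0.0430 + 0.4013i, |z|^2 = 0.1629

Answer: 16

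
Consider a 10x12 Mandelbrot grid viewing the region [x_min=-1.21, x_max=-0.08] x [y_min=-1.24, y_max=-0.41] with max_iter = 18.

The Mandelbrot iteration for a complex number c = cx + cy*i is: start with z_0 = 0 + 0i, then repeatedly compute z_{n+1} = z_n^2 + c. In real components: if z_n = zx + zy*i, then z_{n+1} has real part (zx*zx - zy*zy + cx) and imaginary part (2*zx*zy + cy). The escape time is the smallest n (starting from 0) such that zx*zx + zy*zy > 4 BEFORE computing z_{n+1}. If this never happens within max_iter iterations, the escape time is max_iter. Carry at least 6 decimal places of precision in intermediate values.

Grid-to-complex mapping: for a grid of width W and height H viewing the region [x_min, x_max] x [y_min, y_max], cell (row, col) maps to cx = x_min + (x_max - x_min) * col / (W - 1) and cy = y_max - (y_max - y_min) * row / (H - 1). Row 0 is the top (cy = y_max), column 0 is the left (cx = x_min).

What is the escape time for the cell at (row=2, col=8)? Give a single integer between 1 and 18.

z_0 = 0 + 0i, c = -0.2056 + -0.5609i
Iter 1: z = -0.2056 + -0.5609i, |z|^2 = 0.3569
Iter 2: z = -0.4779 + -0.3303i, |z|^2 = 0.3375
Iter 3: z = -0.0863 + -0.2452i, |z|^2 = 0.0676
Iter 4: z = -0.2582 + -0.5186i, |z|^2 = 0.3356
Iter 5: z = -0.4078 + -0.2931i, |z|^2 = 0.2522
Iter 6: z = -0.1251 + -0.3219i, |z|^2 = 0.1193
Iter 7: z = -0.2935 + -0.4804i, |z|^2 = 0.3169
Iter 8: z = -0.3502 + -0.2789i, |z|^2 = 0.2004
Iter 9: z = -0.1607 + -0.3656i, |z|^2 = 0.1595
Iter 10: z = -0.3134 + -0.4434i, |z|^2 = 0.2948
Iter 11: z = -0.3040 + -0.2830i, |z|^2 = 0.1725
Iter 12: z = -0.1933 + -0.3888i, |z|^2 = 0.1886
Iter 13: z = -0.3194 + -0.4106i, |z|^2 = 0.2706
Iter 14: z = -0.2721 + -0.2986i, |z|^2 = 0.1632
Iter 15: z = -0.2207 + -0.3984i, |z|^2 = 0.2074
Iter 16: z = -0.3156 + -0.3851i, |z|^2 = 0.2479
Iter 17: z = -0.2543 + -0.3179i, |z|^2 = 0.1657

Answer: 18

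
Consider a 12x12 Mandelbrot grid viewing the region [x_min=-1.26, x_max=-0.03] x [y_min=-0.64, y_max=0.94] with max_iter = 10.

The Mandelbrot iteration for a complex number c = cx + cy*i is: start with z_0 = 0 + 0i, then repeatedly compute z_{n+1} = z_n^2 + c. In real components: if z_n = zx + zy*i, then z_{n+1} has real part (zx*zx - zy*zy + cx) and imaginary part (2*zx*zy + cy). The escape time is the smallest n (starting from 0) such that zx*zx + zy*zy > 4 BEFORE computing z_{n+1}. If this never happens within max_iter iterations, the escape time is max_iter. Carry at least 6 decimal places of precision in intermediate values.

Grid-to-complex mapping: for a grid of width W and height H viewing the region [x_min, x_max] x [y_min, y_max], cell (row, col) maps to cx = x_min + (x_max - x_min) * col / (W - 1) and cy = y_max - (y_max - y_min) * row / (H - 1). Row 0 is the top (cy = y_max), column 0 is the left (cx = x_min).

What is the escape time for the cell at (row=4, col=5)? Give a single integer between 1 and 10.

z_0 = 0 + 0i, c = -0.7009 + 0.3655i
Iter 1: z = -0.7009 + 0.3655i, |z|^2 = 0.6248
Iter 2: z = -0.3432 + -0.1468i, |z|^2 = 0.1393
Iter 3: z = -0.6047 + 0.4662i, |z|^2 = 0.5830
Iter 4: z = -0.5526 + -0.1984i, |z|^2 = 0.3448
Iter 5: z = -0.4349 + 0.5848i, |z|^2 = 0.5311
Iter 6: z = -0.8538 + -0.1431i, |z|^2 = 0.7494
Iter 7: z = 0.0075 + 0.6098i, |z|^2 = 0.3720
Iter 8: z = -1.0728 + 0.3746i, |z|^2 = 1.2912
Iter 9: z = 0.3096 + -0.4383i, |z|^2 = 0.2879

Answer: 10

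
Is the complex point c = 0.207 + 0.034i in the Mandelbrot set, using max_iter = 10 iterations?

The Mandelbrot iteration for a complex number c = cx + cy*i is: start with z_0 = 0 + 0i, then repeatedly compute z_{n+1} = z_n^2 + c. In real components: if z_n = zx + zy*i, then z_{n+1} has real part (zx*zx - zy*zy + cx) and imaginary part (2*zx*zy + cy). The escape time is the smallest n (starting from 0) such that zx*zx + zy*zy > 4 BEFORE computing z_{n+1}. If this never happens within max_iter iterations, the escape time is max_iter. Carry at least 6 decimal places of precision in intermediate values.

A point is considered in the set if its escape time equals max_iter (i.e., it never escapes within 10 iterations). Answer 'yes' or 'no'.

Answer: yes

Derivation:
z_0 = 0 + 0i, c = 0.2070 + 0.0340i
Iter 1: z = 0.2070 + 0.0340i, |z|^2 = 0.0440
Iter 2: z = 0.2487 + 0.0481i, |z|^2 = 0.0642
Iter 3: z = 0.2665 + 0.0579i, |z|^2 = 0.0744
Iter 4: z = 0.2747 + 0.0649i, |z|^2 = 0.0797
Iter 5: z = 0.2782 + 0.0696i, |z|^2 = 0.0823
Iter 6: z = 0.2796 + 0.0728i, |z|^2 = 0.0835
Iter 7: z = 0.2799 + 0.0747i, |z|^2 = 0.0839
Iter 8: z = 0.2797 + 0.0758i, |z|^2 = 0.0840
Iter 9: z = 0.2795 + 0.0764i, |z|^2 = 0.0840
Did not escape in 10 iterations → in set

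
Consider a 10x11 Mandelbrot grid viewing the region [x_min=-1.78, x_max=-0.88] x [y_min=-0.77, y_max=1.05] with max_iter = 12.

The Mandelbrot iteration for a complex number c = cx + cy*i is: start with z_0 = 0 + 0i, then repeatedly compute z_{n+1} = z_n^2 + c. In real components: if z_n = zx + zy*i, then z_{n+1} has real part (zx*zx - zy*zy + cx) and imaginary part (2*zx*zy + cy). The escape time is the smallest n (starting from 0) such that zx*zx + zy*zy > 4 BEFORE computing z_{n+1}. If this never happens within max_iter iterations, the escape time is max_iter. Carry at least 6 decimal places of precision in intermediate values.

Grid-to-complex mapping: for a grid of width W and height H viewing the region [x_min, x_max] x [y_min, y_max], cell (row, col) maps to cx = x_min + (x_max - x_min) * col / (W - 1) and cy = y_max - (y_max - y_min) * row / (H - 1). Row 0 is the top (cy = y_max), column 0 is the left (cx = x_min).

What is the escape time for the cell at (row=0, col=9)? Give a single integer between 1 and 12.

Answer: 3

Derivation:
z_0 = 0 + 0i, c = -0.8800 + 1.0500i
Iter 1: z = -0.8800 + 1.0500i, |z|^2 = 1.8769
Iter 2: z = -1.2081 + -0.7980i, |z|^2 = 2.0963
Iter 3: z = -0.0573 + 2.9781i, |z|^2 = 8.8725
Escaped at iteration 3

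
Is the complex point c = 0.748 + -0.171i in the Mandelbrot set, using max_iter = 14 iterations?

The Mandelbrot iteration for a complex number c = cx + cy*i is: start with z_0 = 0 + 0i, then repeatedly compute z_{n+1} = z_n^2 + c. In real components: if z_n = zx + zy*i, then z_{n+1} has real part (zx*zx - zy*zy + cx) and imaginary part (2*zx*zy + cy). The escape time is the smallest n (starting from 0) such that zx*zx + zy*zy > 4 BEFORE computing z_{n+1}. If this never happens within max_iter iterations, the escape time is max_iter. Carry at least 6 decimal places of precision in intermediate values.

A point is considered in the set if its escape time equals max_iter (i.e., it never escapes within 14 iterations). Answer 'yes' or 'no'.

z_0 = 0 + 0i, c = 0.7480 + -0.1710i
Iter 1: z = 0.7480 + -0.1710i, |z|^2 = 0.5887
Iter 2: z = 1.2783 + -0.4268i, |z|^2 = 1.8161
Iter 3: z = 2.1998 + -1.2622i, |z|^2 = 6.4321
Escaped at iteration 3

Answer: no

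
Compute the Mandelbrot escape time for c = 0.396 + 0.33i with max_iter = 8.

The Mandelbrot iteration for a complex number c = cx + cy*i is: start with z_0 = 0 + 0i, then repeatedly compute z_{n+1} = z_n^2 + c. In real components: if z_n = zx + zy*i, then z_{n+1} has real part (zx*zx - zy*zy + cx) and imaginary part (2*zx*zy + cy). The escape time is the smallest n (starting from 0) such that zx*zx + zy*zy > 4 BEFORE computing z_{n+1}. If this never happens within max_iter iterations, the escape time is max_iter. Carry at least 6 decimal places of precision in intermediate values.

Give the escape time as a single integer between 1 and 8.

z_0 = 0 + 0i, c = 0.3960 + 0.3300i
Iter 1: z = 0.3960 + 0.3300i, |z|^2 = 0.2657
Iter 2: z = 0.4439 + 0.5914i, |z|^2 = 0.5468
Iter 3: z = 0.2434 + 0.8550i, |z|^2 = 0.7903
Iter 4: z = -0.2759 + 0.7462i, |z|^2 = 0.6328
Iter 5: z = -0.0846 + -0.0817i, |z|^2 = 0.0138
Iter 6: z = 0.3965 + 0.3438i, |z|^2 = 0.2754
Iter 7: z = 0.4350 + 0.6027i, |z|^2 = 0.5524

Answer: 8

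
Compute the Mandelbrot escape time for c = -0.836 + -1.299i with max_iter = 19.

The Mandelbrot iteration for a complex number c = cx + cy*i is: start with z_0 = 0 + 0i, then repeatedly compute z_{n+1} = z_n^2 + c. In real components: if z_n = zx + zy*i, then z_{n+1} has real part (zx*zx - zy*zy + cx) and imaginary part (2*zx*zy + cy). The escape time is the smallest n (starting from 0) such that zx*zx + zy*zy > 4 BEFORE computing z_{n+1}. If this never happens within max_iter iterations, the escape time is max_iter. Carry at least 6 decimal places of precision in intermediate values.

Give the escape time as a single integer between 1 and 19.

Answer: 2

Derivation:
z_0 = 0 + 0i, c = -0.8360 + -1.2990i
Iter 1: z = -0.8360 + -1.2990i, |z|^2 = 2.3863
Iter 2: z = -1.8245 + 0.8729i, |z|^2 = 4.0908
Escaped at iteration 2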